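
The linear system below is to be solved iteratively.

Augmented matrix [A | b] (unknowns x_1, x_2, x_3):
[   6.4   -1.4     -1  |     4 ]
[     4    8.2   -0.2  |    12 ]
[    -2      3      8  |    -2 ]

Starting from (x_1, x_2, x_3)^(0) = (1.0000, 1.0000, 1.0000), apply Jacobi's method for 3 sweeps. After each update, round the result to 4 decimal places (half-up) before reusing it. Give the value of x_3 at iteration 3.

-0.4161

Iteration 1:
  x_1 = (4 - (-1.4)·1.0000 - (-1)·1.0000) / (6.4) = 1.0000
  x_2 = (12 - (4)·1.0000 - (-0.2)·1.0000) / (8.2) = 1.0000
  x_3 = (-2 - (-2)·1.0000 - (3)·1.0000) / (8) = -0.3750
Iteration 2:
  x_1 = (4 - (-1.4)·1.0000 - (-1)·-0.3750) / (6.4) = 0.7852
  x_2 = (12 - (4)·1.0000 - (-0.2)·-0.3750) / (8.2) = 0.9665
  x_3 = (-2 - (-2)·1.0000 - (3)·1.0000) / (8) = -0.3750
Iteration 3:
  x_1 = (4 - (-1.4)·0.9665 - (-1)·-0.3750) / (6.4) = 0.7778
  x_2 = (12 - (4)·0.7852 - (-0.2)·-0.3750) / (8.2) = 1.0712
  x_3 = (-2 - (-2)·0.7852 - (3)·0.9665) / (8) = -0.4161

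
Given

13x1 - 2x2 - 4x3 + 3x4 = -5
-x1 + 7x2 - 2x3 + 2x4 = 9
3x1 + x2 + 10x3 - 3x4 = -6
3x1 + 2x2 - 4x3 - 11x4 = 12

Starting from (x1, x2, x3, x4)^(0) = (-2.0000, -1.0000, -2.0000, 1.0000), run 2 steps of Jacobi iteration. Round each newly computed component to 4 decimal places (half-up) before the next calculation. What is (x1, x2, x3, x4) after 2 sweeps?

Iteration 1:
  x1 = (-5 - (-2)·-1.0000 - (-4)·-2.0000 - (3)·1.0000) / (13) = -1.3846
  x2 = (9 - (-1)·-2.0000 - (-2)·-2.0000 - (2)·1.0000) / (7) = 0.1429
  x3 = (-6 - (3)·-2.0000 - (1)·-1.0000 - (-3)·1.0000) / (10) = 0.4000
  x4 = (12 - (3)·-2.0000 - (2)·-1.0000 - (-4)·-2.0000) / (-11) = -1.0909
Iteration 2:
  x1 = (-5 - (-2)·0.1429 - (-4)·0.4000 - (3)·-1.0909) / (13) = 0.0122
  x2 = (9 - (-1)·-1.3846 - (-2)·0.4000 - (2)·-1.0909) / (7) = 1.5139
  x3 = (-6 - (3)·-1.3846 - (1)·0.1429 - (-3)·-1.0909) / (10) = -0.5262
  x4 = (12 - (3)·-1.3846 - (2)·0.1429 - (-4)·0.4000) / (-11) = -1.5880

(0.0122, 1.5139, -0.5262, -1.5880)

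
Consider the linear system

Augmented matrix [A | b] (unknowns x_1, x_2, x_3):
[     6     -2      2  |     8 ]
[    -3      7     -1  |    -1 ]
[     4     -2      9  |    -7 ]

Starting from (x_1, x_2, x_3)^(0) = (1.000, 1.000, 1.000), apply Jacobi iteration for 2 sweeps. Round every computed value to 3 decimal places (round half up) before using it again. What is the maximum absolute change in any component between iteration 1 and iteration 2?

0.477

Iteration 1:
  x_1 = (8 - (-2)·1.000 - (2)·1.000) / (6) = 1.333
  x_2 = (-1 - (-3)·1.000 - (-1)·1.000) / (7) = 0.429
  x_3 = (-7 - (4)·1.000 - (-2)·1.000) / (9) = -1.000
Iteration 2:
  x_1 = (8 - (-2)·0.429 - (2)·-1.000) / (6) = 1.810
  x_2 = (-1 - (-3)·1.333 - (-1)·-1.000) / (7) = 0.286
  x_3 = (-7 - (4)·1.333 - (-2)·0.429) / (9) = -1.275
Change: (0.477, -0.143, -0.275) → max |·| = 0.477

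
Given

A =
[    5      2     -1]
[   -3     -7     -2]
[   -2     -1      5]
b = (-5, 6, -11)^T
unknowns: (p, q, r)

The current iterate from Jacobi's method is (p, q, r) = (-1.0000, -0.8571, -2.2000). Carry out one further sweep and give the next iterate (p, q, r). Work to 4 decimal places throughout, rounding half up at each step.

One sweep:
  p = (-5 - (2)·-0.8571 - (-1)·-2.2000) / (5) = -1.0972
  q = (6 - (-3)·-1.0000 - (-2)·-2.2000) / (-7) = 0.2000
  r = (-11 - (-2)·-1.0000 - (-1)·-0.8571) / (5) = -2.7714

(-1.0972, 0.2000, -2.7714)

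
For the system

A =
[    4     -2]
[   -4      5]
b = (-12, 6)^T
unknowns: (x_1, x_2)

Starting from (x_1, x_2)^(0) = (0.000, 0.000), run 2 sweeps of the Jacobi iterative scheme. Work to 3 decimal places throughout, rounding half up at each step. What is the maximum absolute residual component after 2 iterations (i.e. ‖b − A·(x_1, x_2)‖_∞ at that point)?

Iteration 1:
  x_1 = (-12 - (-2)·0.000) / (4) = -3.000
  x_2 = (6 - (-4)·0.000) / (5) = 1.200
Iteration 2:
  x_1 = (-12 - (-2)·1.200) / (4) = -2.400
  x_2 = (6 - (-4)·-3.000) / (5) = -1.200
Residual b − A·x = (-4.800, 2.400); ∞-norm = 4.800

4.800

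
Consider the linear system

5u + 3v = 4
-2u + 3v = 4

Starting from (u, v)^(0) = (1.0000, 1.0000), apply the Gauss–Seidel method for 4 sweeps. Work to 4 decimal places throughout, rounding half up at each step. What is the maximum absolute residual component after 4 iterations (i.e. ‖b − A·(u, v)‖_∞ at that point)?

0.0896

Iteration 1:
  u = (4 - (3)·1.0000) / (5) = 0.2000
  v = (4 - (-2)·0.2000) / (3) = 1.4667
Iteration 2:
  u = (4 - (3)·1.4667) / (5) = -0.0800
  v = (4 - (-2)·-0.0800) / (3) = 1.2800
Iteration 3:
  u = (4 - (3)·1.2800) / (5) = 0.0320
  v = (4 - (-2)·0.0320) / (3) = 1.3547
Iteration 4:
  u = (4 - (3)·1.3547) / (5) = -0.0128
  v = (4 - (-2)·-0.0128) / (3) = 1.3248
Residual b − A·x = (0.0896, 0.0000); ∞-norm = 0.0896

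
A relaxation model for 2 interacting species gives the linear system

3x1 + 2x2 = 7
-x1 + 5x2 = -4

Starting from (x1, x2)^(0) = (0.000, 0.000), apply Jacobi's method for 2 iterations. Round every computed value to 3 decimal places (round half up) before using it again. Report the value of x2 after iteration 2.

-0.333

Iteration 1:
  x1 = (7 - (2)·0.000) / (3) = 2.333
  x2 = (-4 - (-1)·0.000) / (5) = -0.800
Iteration 2:
  x1 = (7 - (2)·-0.800) / (3) = 2.867
  x2 = (-4 - (-1)·2.333) / (5) = -0.333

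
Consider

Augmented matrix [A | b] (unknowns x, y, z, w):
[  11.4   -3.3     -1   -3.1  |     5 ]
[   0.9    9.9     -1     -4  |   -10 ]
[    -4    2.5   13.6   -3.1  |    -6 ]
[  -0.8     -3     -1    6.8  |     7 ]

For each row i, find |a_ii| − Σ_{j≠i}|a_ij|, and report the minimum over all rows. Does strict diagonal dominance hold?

2

row 1: |11.4| − (3.3+1+3.1) = 4
row 2: |9.9| − (0.9+1+4) = 4
row 3: |13.6| − (4+2.5+3.1) = 4
row 4: |6.8| − (0.8+3+1) = 2
minimum over rows = 2 → strictly diagonally dominant (convergence guaranteed)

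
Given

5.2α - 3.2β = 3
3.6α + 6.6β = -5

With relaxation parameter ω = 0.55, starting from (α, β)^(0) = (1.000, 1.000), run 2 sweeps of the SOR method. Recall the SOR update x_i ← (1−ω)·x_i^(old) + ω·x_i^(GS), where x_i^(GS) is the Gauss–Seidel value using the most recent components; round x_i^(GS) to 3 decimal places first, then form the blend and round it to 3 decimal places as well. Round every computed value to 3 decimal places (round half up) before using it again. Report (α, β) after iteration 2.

Iteration 1:
  α: GS value = (3 - (-3.2)·1.000) / (5.2) = 1.192;  α ← (1−ω)·1.000 + ω·1.192 = 1.106
  β: GS value = (-5 - (3.6)·1.106) / (6.6) = -1.361;  β ← (1−ω)·1.000 + ω·-1.361 = -0.299
Iteration 2:
  α: GS value = (3 - (-3.2)·-0.299) / (5.2) = 0.393;  α ← (1−ω)·1.106 + ω·0.393 = 0.714
  β: GS value = (-5 - (3.6)·0.714) / (6.6) = -1.147;  β ← (1−ω)·-0.299 + ω·-1.147 = -0.765

(0.714, -0.765)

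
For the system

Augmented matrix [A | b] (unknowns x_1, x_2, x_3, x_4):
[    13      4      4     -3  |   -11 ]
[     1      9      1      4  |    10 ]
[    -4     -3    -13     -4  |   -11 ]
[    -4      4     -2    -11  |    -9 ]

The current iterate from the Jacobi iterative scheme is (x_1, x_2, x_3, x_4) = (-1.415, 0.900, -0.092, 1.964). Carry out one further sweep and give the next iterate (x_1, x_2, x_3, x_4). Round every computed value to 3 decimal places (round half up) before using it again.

One sweep:
  x_1 = (-11 - (4)·0.900 - (4)·-0.092 - (-3)·1.964) / (13) = -0.642
  x_2 = (10 - (1)·-1.415 - (1)·-0.092 - (4)·1.964) / (9) = 0.406
  x_3 = (-11 - (-4)·-1.415 - (-3)·0.900 - (-4)·1.964) / (-13) = 0.470
  x_4 = (-9 - (-4)·-1.415 - (4)·0.900 - (-2)·-0.092) / (-11) = 1.677

(-0.642, 0.406, 0.470, 1.677)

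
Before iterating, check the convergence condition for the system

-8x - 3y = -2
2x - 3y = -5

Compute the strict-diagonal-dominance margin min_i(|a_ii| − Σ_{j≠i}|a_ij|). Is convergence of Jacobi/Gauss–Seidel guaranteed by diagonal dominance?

row 1: |-8| − (3) = 5
row 2: |-3| − (2) = 1
minimum over rows = 1 → strictly diagonally dominant (convergence guaranteed)

1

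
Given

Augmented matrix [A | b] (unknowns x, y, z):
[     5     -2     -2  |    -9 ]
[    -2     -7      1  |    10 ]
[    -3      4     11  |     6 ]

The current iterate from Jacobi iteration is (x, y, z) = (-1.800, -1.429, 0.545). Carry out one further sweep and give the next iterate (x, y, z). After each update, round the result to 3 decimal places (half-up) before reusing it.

One sweep:
  x = (-9 - (-2)·-1.429 - (-2)·0.545) / (5) = -2.154
  y = (10 - (-2)·-1.800 - (1)·0.545) / (-7) = -0.836
  z = (6 - (-3)·-1.800 - (4)·-1.429) / (11) = 0.574

(-2.154, -0.836, 0.574)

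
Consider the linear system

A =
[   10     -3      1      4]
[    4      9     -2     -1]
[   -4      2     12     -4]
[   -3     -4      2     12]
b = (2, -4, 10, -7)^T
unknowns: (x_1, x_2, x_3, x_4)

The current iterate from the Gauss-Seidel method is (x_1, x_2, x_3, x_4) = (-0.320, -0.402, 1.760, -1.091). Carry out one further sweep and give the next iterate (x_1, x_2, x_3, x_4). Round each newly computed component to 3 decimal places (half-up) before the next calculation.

One sweep:
  x_1 = (2 - (-3)·-0.402 - (1)·1.760 - (4)·-1.091) / (10) = 0.340
  x_2 = (-4 - (4)·0.340 - (-2)·1.760 - (-1)·-1.091) / (9) = -0.326
  x_3 = (10 - (-4)·0.340 - (2)·-0.326 - (-4)·-1.091) / (12) = 0.637
  x_4 = (-7 - (-3)·0.340 - (-4)·-0.326 - (2)·0.637) / (12) = -0.713

(0.340, -0.326, 0.637, -0.713)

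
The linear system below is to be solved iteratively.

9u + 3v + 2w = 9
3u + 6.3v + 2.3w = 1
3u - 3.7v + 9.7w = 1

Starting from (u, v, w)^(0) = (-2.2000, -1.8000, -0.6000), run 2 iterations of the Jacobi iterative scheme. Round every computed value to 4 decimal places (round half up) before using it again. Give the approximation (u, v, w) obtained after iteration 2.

Iteration 1:
  u = (9 - (3)·-1.8000 - (2)·-0.6000) / (9) = 1.7333
  v = (1 - (3)·-2.2000 - (2.3)·-0.6000) / (6.3) = 1.4254
  w = (1 - (3)·-2.2000 - (-3.7)·-1.8000) / (9.7) = 0.0969
Iteration 2:
  u = (9 - (3)·1.4254 - (2)·0.0969) / (9) = 0.5033
  v = (1 - (3)·1.7333 - (2.3)·0.0969) / (6.3) = -0.7020
  w = (1 - (3)·1.7333 - (-3.7)·1.4254) / (9.7) = 0.1107

(0.5033, -0.7020, 0.1107)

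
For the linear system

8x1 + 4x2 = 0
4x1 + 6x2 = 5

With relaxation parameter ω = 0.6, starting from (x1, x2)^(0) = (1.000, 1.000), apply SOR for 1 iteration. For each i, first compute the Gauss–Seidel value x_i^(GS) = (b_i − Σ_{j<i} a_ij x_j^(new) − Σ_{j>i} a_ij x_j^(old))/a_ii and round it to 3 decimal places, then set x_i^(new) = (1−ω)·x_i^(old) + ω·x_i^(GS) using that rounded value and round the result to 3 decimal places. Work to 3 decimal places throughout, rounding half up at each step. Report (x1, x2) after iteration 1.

(0.100, 0.860)

Iteration 1:
  x1: GS value = (0 - (4)·1.000) / (8) = -0.500;  x1 ← (1−ω)·1.000 + ω·-0.500 = 0.100
  x2: GS value = (5 - (4)·0.100) / (6) = 0.767;  x2 ← (1−ω)·1.000 + ω·0.767 = 0.860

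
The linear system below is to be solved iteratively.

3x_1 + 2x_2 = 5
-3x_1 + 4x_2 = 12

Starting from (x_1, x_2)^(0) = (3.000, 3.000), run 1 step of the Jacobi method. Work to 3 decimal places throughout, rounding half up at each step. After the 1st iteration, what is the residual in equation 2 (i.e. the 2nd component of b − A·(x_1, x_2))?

-9.999

Iteration 1:
  x_1 = (5 - (2)·3.000) / (3) = -0.333
  x_2 = (12 - (-3)·3.000) / (4) = 5.250
Residual b − A·x = (-4.501, -9.999)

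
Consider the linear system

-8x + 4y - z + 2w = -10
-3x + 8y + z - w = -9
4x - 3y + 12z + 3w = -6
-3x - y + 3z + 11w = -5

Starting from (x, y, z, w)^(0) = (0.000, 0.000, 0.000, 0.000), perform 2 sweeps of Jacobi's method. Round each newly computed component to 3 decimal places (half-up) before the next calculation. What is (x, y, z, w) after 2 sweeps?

Iteration 1:
  x = (-10 - (4)·0.000 - (-1)·0.000 - (2)·0.000) / (-8) = 1.250
  y = (-9 - (-3)·0.000 - (1)·0.000 - (-1)·0.000) / (8) = -1.125
  z = (-6 - (4)·0.000 - (-3)·0.000 - (3)·0.000) / (12) = -0.500
  w = (-5 - (-3)·0.000 - (-1)·0.000 - (3)·0.000) / (11) = -0.455
Iteration 2:
  x = (-10 - (4)·-1.125 - (-1)·-0.500 - (2)·-0.455) / (-8) = 0.636
  y = (-9 - (-3)·1.250 - (1)·-0.500 - (-1)·-0.455) / (8) = -0.651
  z = (-6 - (4)·1.250 - (-3)·-1.125 - (3)·-0.455) / (12) = -1.084
  w = (-5 - (-3)·1.250 - (-1)·-1.125 - (3)·-0.500) / (11) = -0.080

(0.636, -0.651, -1.084, -0.080)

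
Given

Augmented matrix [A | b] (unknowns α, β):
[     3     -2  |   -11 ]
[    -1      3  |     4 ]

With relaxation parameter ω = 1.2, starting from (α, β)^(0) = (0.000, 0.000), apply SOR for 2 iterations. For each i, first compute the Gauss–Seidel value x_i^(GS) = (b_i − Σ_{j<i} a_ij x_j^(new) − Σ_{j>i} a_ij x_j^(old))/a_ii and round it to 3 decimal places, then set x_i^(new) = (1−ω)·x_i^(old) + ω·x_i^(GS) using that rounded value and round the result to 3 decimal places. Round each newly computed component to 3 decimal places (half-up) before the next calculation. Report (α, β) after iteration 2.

(-3.648, 0.172)

Iteration 1:
  α: GS value = (-11 - (-2)·0.000) / (3) = -3.667;  α ← (1−ω)·0.000 + ω·-3.667 = -4.400
  β: GS value = (4 - (-1)·-4.400) / (3) = -0.133;  β ← (1−ω)·0.000 + ω·-0.133 = -0.160
Iteration 2:
  α: GS value = (-11 - (-2)·-0.160) / (3) = -3.773;  α ← (1−ω)·-4.400 + ω·-3.773 = -3.648
  β: GS value = (4 - (-1)·-3.648) / (3) = 0.117;  β ← (1−ω)·-0.160 + ω·0.117 = 0.172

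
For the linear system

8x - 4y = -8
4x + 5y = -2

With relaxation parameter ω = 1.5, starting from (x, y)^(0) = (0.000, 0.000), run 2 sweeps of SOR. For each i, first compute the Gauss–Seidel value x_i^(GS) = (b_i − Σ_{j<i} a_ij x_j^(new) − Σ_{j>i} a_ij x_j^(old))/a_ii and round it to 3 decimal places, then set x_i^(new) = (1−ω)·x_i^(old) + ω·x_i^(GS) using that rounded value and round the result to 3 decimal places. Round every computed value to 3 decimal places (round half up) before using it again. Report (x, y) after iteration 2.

Iteration 1:
  x: GS value = (-8 - (-4)·0.000) / (8) = -1.000;  x ← (1−ω)·0.000 + ω·-1.000 = -1.500
  y: GS value = (-2 - (4)·-1.500) / (5) = 0.800;  y ← (1−ω)·0.000 + ω·0.800 = 1.200
Iteration 2:
  x: GS value = (-8 - (-4)·1.200) / (8) = -0.400;  x ← (1−ω)·-1.500 + ω·-0.400 = 0.150
  y: GS value = (-2 - (4)·0.150) / (5) = -0.520;  y ← (1−ω)·1.200 + ω·-0.520 = -1.380

(0.150, -1.380)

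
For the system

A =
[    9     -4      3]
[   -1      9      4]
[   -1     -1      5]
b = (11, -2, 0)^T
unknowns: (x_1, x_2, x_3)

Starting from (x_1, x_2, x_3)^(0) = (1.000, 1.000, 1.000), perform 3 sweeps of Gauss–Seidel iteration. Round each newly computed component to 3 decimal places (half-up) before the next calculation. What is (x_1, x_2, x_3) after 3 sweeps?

(1.088, -0.168, 0.184)

Iteration 1:
  x_1 = (11 - (-4)·1.000 - (3)·1.000) / (9) = 1.333
  x_2 = (-2 - (-1)·1.333 - (4)·1.000) / (9) = -0.519
  x_3 = (0 - (-1)·1.333 - (-1)·-0.519) / (5) = 0.163
Iteration 2:
  x_1 = (11 - (-4)·-0.519 - (3)·0.163) / (9) = 0.937
  x_2 = (-2 - (-1)·0.937 - (4)·0.163) / (9) = -0.191
  x_3 = (0 - (-1)·0.937 - (-1)·-0.191) / (5) = 0.149
Iteration 3:
  x_1 = (11 - (-4)·-0.191 - (3)·0.149) / (9) = 1.088
  x_2 = (-2 - (-1)·1.088 - (4)·0.149) / (9) = -0.168
  x_3 = (0 - (-1)·1.088 - (-1)·-0.168) / (5) = 0.184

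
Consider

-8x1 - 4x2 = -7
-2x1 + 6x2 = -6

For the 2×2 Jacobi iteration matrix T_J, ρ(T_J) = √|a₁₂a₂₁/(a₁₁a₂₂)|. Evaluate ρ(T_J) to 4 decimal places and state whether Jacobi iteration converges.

a₁₂a₂₁/(a₁₁a₂₂) = (-4)·(-2) / ((-8)·(6)) = -0.166667
ρ = √|-0.166667| = √0.166667 = 0.4082
ρ < 1, so Jacobi converges

0.4082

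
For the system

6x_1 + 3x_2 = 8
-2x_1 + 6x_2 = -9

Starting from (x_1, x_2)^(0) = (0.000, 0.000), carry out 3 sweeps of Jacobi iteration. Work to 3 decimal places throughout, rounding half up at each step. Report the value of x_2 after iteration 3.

Iteration 1:
  x_1 = (8 - (3)·0.000) / (6) = 1.333
  x_2 = (-9 - (-2)·0.000) / (6) = -1.500
Iteration 2:
  x_1 = (8 - (3)·-1.500) / (6) = 2.083
  x_2 = (-9 - (-2)·1.333) / (6) = -1.056
Iteration 3:
  x_1 = (8 - (3)·-1.056) / (6) = 1.861
  x_2 = (-9 - (-2)·2.083) / (6) = -0.806

-0.806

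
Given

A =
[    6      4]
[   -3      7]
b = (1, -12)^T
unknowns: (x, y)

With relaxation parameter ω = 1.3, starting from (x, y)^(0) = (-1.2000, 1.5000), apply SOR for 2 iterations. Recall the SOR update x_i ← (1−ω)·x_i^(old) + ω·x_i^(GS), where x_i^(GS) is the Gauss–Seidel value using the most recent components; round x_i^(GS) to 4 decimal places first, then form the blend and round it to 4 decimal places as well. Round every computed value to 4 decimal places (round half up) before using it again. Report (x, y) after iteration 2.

Iteration 1:
  x: GS value = (1 - (4)·1.5000) / (6) = -0.8333;  x ← (1−ω)·-1.2000 + ω·-0.8333 = -0.7233
  y: GS value = (-12 - (-3)·-0.7233) / (7) = -2.0243;  y ← (1−ω)·1.5000 + ω·-2.0243 = -3.0816
Iteration 2:
  x: GS value = (1 - (4)·-3.0816) / (6) = 2.2211;  x ← (1−ω)·-0.7233 + ω·2.2211 = 3.1044
  y: GS value = (-12 - (-3)·3.1044) / (7) = -0.3838;  y ← (1−ω)·-3.0816 + ω·-0.3838 = 0.4255

(3.1044, 0.4255)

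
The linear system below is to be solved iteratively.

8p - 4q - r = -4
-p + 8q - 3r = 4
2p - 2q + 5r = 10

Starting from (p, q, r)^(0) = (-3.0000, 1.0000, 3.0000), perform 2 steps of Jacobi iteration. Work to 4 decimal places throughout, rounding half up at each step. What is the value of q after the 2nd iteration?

1.8969

Iteration 1:
  p = (-4 - (-4)·1.0000 - (-1)·3.0000) / (8) = 0.3750
  q = (4 - (-1)·-3.0000 - (-3)·3.0000) / (8) = 1.2500
  r = (10 - (2)·-3.0000 - (-2)·1.0000) / (5) = 3.6000
Iteration 2:
  p = (-4 - (-4)·1.2500 - (-1)·3.6000) / (8) = 0.5750
  q = (4 - (-1)·0.3750 - (-3)·3.6000) / (8) = 1.8969
  r = (10 - (2)·0.3750 - (-2)·1.2500) / (5) = 2.3500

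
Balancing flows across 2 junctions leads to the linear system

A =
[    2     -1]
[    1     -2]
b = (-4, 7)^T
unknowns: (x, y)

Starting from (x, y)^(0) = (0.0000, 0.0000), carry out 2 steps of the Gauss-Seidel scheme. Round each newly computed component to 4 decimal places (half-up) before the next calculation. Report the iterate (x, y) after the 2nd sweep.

(-4.2500, -5.6250)

Iteration 1:
  x = (-4 - (-1)·0.0000) / (2) = -2.0000
  y = (7 - (1)·-2.0000) / (-2) = -4.5000
Iteration 2:
  x = (-4 - (-1)·-4.5000) / (2) = -4.2500
  y = (7 - (1)·-4.2500) / (-2) = -5.6250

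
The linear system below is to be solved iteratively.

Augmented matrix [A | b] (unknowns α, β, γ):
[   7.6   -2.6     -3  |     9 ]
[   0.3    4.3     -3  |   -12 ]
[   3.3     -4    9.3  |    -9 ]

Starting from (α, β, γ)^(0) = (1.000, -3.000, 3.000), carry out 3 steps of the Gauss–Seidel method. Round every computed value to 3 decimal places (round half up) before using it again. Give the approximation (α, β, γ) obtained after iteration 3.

Iteration 1:
  α = (9 - (-2.6)·-3.000 - (-3)·3.000) / (7.6) = 1.342
  β = (-12 - (0.3)·1.342 - (-3)·3.000) / (4.3) = -0.791
  γ = (-9 - (3.3)·1.342 - (-4)·-0.791) / (9.3) = -1.784
Iteration 2:
  α = (9 - (-2.6)·-0.791 - (-3)·-1.784) / (7.6) = 0.209
  β = (-12 - (0.3)·0.209 - (-3)·-1.784) / (4.3) = -4.050
  γ = (-9 - (3.3)·0.209 - (-4)·-4.050) / (9.3) = -2.784
Iteration 3:
  α = (9 - (-2.6)·-4.050 - (-3)·-2.784) / (7.6) = -1.300
  β = (-12 - (0.3)·-1.300 - (-3)·-2.784) / (4.3) = -4.642
  γ = (-9 - (3.3)·-1.300 - (-4)·-4.642) / (9.3) = -2.503

(-1.300, -4.642, -2.503)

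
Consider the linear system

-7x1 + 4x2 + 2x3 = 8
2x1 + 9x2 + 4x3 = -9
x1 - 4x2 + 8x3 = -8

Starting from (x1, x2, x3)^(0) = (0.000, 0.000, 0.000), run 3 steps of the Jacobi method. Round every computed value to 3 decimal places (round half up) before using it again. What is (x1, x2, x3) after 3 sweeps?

Iteration 1:
  x1 = (8 - (4)·0.000 - (2)·0.000) / (-7) = -1.143
  x2 = (-9 - (2)·0.000 - (4)·0.000) / (9) = -1.000
  x3 = (-8 - (1)·0.000 - (-4)·0.000) / (8) = -1.000
Iteration 2:
  x1 = (8 - (4)·-1.000 - (2)·-1.000) / (-7) = -2.000
  x2 = (-9 - (2)·-1.143 - (4)·-1.000) / (9) = -0.302
  x3 = (-8 - (1)·-1.143 - (-4)·-1.000) / (8) = -1.357
Iteration 3:
  x1 = (8 - (4)·-0.302 - (2)·-1.357) / (-7) = -1.703
  x2 = (-9 - (2)·-2.000 - (4)·-1.357) / (9) = 0.048
  x3 = (-8 - (1)·-2.000 - (-4)·-0.302) / (8) = -0.901

(-1.703, 0.048, -0.901)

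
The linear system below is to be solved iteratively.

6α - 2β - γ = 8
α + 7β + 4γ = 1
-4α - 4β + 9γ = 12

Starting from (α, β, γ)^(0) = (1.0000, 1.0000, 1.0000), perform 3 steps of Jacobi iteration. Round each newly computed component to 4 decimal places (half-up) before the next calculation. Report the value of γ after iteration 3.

1.3886

Iteration 1:
  α = (8 - (-2)·1.0000 - (-1)·1.0000) / (6) = 1.8333
  β = (1 - (1)·1.0000 - (4)·1.0000) / (7) = -0.5714
  γ = (12 - (-4)·1.0000 - (-4)·1.0000) / (9) = 2.2222
Iteration 2:
  α = (8 - (-2)·-0.5714 - (-1)·2.2222) / (6) = 1.5132
  β = (1 - (1)·1.8333 - (4)·2.2222) / (7) = -1.3889
  γ = (12 - (-4)·1.8333 - (-4)·-0.5714) / (9) = 1.8942
Iteration 3:
  α = (8 - (-2)·-1.3889 - (-1)·1.8942) / (6) = 1.1861
  β = (1 - (1)·1.5132 - (4)·1.8942) / (7) = -1.1557
  γ = (12 - (-4)·1.5132 - (-4)·-1.3889) / (9) = 1.3886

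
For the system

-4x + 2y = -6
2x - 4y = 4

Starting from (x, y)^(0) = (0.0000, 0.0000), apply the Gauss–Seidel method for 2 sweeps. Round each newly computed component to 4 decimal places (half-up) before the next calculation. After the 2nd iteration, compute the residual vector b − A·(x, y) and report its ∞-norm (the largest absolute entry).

0.1250

Iteration 1:
  x = (-6 - (2)·0.0000) / (-4) = 1.5000
  y = (4 - (2)·1.5000) / (-4) = -0.2500
Iteration 2:
  x = (-6 - (2)·-0.2500) / (-4) = 1.3750
  y = (4 - (2)·1.3750) / (-4) = -0.3125
Residual b − A·x = (0.1250, 0.0000); ∞-norm = 0.1250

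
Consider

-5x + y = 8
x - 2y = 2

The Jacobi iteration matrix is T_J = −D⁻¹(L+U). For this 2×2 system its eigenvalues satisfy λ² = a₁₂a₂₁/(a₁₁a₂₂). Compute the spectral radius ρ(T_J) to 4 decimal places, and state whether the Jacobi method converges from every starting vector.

a₁₂a₂₁/(a₁₁a₂₂) = (1)·(1) / ((-5)·(-2)) = 0.100000
ρ = √|0.100000| = √0.100000 = 0.3162
ρ < 1, so Jacobi converges

0.3162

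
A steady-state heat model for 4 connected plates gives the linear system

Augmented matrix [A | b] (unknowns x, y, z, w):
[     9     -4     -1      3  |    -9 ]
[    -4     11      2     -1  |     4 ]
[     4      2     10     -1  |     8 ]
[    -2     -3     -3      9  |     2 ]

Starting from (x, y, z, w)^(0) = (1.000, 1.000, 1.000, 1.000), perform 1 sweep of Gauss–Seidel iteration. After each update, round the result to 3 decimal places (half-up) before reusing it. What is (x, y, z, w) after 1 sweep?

(-0.778, -0.010, 1.213, 0.450)

Iteration 1:
  x = (-9 - (-4)·1.000 - (-1)·1.000 - (3)·1.000) / (9) = -0.778
  y = (4 - (-4)·-0.778 - (2)·1.000 - (-1)·1.000) / (11) = -0.010
  z = (8 - (4)·-0.778 - (2)·-0.010 - (-1)·1.000) / (10) = 1.213
  w = (2 - (-2)·-0.778 - (-3)·-0.010 - (-3)·1.213) / (9) = 0.450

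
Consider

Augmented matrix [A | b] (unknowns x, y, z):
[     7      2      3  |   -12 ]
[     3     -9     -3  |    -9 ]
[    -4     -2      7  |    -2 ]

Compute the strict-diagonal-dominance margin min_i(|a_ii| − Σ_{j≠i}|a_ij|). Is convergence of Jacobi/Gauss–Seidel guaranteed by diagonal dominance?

1

row 1: |7| − (2+3) = 2
row 2: |-9| − (3+3) = 3
row 3: |7| − (4+2) = 1
minimum over rows = 1 → strictly diagonally dominant (convergence guaranteed)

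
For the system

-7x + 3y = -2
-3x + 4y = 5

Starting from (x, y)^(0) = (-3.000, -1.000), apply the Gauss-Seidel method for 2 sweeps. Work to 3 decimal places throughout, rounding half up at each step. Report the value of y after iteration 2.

Iteration 1:
  x = (-2 - (3)·-1.000) / (-7) = -0.143
  y = (5 - (-3)·-0.143) / (4) = 1.143
Iteration 2:
  x = (-2 - (3)·1.143) / (-7) = 0.776
  y = (5 - (-3)·0.776) / (4) = 1.832

1.832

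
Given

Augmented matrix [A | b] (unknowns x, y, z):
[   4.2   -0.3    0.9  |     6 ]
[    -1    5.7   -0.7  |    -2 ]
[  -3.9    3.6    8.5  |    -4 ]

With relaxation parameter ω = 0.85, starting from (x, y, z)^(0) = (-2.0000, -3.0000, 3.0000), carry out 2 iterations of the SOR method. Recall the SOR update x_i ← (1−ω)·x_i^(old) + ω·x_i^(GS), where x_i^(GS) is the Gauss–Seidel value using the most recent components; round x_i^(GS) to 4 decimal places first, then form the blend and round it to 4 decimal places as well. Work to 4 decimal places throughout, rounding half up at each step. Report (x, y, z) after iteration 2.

Iteration 1:
  x: GS value = (6 - (-0.3)·-3.0000 - (0.9)·3.0000) / (4.2) = 0.5714;  x ← (1−ω)·-2.0000 + ω·0.5714 = 0.1857
  y: GS value = (-2 - (-1)·0.1857 - (-0.7)·3.0000) / (5.7) = 0.0501;  y ← (1−ω)·-3.0000 + ω·0.0501 = -0.4074
  z: GS value = (-4 - (-3.9)·0.1857 - (3.6)·-0.4074) / (8.5) = -0.2128;  z ← (1−ω)·3.0000 + ω·-0.2128 = 0.2691
Iteration 2:
  x: GS value = (6 - (-0.3)·-0.4074 - (0.9)·0.2691) / (4.2) = 1.3418;  x ← (1−ω)·0.1857 + ω·1.3418 = 1.1684
  y: GS value = (-2 - (-1)·1.1684 - (-0.7)·0.2691) / (5.7) = -0.1128;  y ← (1−ω)·-0.4074 + ω·-0.1128 = -0.1570
  z: GS value = (-4 - (-3.9)·1.1684 - (3.6)·-0.1570) / (8.5) = 0.1320;  z ← (1−ω)·0.2691 + ω·0.1320 = 0.1526

(1.1684, -0.1570, 0.1526)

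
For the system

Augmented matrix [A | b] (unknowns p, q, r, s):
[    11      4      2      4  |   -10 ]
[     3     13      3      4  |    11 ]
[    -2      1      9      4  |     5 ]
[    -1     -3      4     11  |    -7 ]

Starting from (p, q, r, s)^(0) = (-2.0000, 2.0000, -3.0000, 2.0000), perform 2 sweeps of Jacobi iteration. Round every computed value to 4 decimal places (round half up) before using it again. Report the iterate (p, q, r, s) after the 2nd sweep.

Iteration 1:
  p = (-10 - (4)·2.0000 - (2)·-3.0000 - (4)·2.0000) / (11) = -1.8182
  q = (11 - (3)·-2.0000 - (3)·-3.0000 - (4)·2.0000) / (13) = 1.3846
  r = (5 - (-2)·-2.0000 - (1)·2.0000 - (4)·2.0000) / (9) = -1.0000
  s = (-7 - (-1)·-2.0000 - (-3)·2.0000 - (4)·-3.0000) / (11) = 0.8182
Iteration 2:
  p = (-10 - (4)·1.3846 - (2)·-1.0000 - (4)·0.8182) / (11) = -1.5283
  q = (11 - (3)·-1.8182 - (3)·-1.0000 - (4)·0.8182) / (13) = 1.2448
  r = (5 - (-2)·-1.8182 - (1)·1.3846 - (4)·0.8182) / (9) = -0.3660
  s = (-7 - (-1)·-1.8182 - (-3)·1.3846 - (4)·-1.0000) / (11) = -0.0604

(-1.5283, 1.2448, -0.3660, -0.0604)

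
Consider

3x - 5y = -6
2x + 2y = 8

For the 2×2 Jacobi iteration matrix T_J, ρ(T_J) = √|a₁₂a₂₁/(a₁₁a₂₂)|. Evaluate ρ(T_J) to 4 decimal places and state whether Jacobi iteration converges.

a₁₂a₂₁/(a₁₁a₂₂) = (-5)·(2) / ((3)·(2)) = -1.666667
ρ = √|-1.666667| = √1.666667 = 1.2910
ρ > 1, so Jacobi diverges

1.2910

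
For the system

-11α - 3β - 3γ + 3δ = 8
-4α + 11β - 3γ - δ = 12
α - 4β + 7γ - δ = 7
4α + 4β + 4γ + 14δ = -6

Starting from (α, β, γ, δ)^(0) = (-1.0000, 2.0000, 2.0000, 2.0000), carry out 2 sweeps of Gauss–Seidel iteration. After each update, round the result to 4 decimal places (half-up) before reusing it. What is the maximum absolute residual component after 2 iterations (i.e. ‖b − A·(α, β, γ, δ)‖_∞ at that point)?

Iteration 1:
  α = (8 - (-3)·2.0000 - (-3)·2.0000 - (3)·2.0000) / (-11) = -1.2727
  β = (12 - (-4)·-1.2727 - (-3)·2.0000 - (-1)·2.0000) / (11) = 1.3554
  γ = (7 - (1)·-1.2727 - (-4)·1.3554 - (-1)·2.0000) / (7) = 2.2420
  δ = (-6 - (4)·-1.2727 - (4)·1.3554 - (4)·2.2420) / (14) = -1.0928
Iteration 2:
  α = (8 - (-3)·1.3554 - (-3)·2.2420 - (3)·-1.0928) / (-11) = -2.0064
  β = (12 - (-4)·-2.0064 - (-3)·2.2420 - (-1)·-1.0928) / (11) = 0.8734
  γ = (7 - (1)·-2.0064 - (-4)·0.8734 - (-1)·-1.0928) / (7) = 1.6296
  δ = (-6 - (4)·-2.0064 - (4)·0.8734 - (4)·1.6296) / (14) = -0.5705
Residual b − A·x = (-4.8499, -1.3147, 0.5223, 0.0006); ∞-norm = 4.8499

4.8499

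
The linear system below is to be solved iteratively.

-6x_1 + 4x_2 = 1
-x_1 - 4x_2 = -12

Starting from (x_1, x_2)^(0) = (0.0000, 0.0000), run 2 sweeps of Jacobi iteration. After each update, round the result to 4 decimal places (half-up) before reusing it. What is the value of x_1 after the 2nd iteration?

1.8333

Iteration 1:
  x_1 = (1 - (4)·0.0000) / (-6) = -0.1667
  x_2 = (-12 - (-1)·0.0000) / (-4) = 3.0000
Iteration 2:
  x_1 = (1 - (4)·3.0000) / (-6) = 1.8333
  x_2 = (-12 - (-1)·-0.1667) / (-4) = 3.0417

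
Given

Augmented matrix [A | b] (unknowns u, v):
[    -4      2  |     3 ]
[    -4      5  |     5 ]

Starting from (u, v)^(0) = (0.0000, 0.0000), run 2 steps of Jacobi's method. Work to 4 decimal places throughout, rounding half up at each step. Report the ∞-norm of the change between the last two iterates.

Iteration 1:
  u = (3 - (2)·0.0000) / (-4) = -0.7500
  v = (5 - (-4)·0.0000) / (5) = 1.0000
Iteration 2:
  u = (3 - (2)·1.0000) / (-4) = -0.2500
  v = (5 - (-4)·-0.7500) / (5) = 0.4000
Change: (0.5000, -0.6000) → max |·| = 0.6000

0.6000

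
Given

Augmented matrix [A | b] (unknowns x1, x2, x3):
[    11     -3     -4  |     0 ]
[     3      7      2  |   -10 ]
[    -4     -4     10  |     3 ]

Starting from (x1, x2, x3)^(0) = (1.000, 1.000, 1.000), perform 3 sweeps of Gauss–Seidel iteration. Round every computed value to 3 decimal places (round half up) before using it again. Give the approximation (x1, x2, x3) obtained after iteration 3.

Iteration 1:
  x1 = (0 - (-3)·1.000 - (-4)·1.000) / (11) = 0.636
  x2 = (-10 - (3)·0.636 - (2)·1.000) / (7) = -1.987
  x3 = (3 - (-4)·0.636 - (-4)·-1.987) / (10) = -0.240
Iteration 2:
  x1 = (0 - (-3)·-1.987 - (-4)·-0.240) / (11) = -0.629
  x2 = (-10 - (3)·-0.629 - (2)·-0.240) / (7) = -1.090
  x3 = (3 - (-4)·-0.629 - (-4)·-1.090) / (10) = -0.388
Iteration 3:
  x1 = (0 - (-3)·-1.090 - (-4)·-0.388) / (11) = -0.438
  x2 = (-10 - (3)·-0.438 - (2)·-0.388) / (7) = -1.130
  x3 = (3 - (-4)·-0.438 - (-4)·-1.130) / (10) = -0.327

(-0.438, -1.130, -0.327)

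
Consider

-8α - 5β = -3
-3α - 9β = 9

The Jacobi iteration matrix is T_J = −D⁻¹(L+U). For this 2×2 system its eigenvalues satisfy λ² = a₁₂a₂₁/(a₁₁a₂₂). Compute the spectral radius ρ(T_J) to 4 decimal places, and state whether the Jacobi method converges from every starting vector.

a₁₂a₂₁/(a₁₁a₂₂) = (-5)·(-3) / ((-8)·(-9)) = 0.208333
ρ = √|0.208333| = √0.208333 = 0.4564
ρ < 1, so Jacobi converges

0.4564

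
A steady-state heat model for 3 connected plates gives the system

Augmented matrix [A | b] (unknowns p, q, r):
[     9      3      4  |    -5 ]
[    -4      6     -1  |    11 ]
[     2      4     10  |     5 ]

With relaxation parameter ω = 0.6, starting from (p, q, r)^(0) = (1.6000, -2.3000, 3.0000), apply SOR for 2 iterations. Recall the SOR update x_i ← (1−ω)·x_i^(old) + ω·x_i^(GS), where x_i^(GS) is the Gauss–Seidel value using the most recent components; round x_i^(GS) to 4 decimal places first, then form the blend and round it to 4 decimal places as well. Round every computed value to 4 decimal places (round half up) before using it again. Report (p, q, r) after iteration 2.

(-0.8112, 1.1014, 0.6898)

Iteration 1:
  p: GS value = (-5 - (3)·-2.3000 - (4)·3.0000) / (9) = -1.1222;  p ← (1−ω)·1.6000 + ω·-1.1222 = -0.0333
  q: GS value = (11 - (-4)·-0.0333 - (-1)·3.0000) / (6) = 2.3111;  q ← (1−ω)·-2.3000 + ω·2.3111 = 0.4667
  r: GS value = (5 - (2)·-0.0333 - (4)·0.4667) / (10) = 0.3200;  r ← (1−ω)·3.0000 + ω·0.3200 = 1.3920
Iteration 2:
  p: GS value = (-5 - (3)·0.4667 - (4)·1.3920) / (9) = -1.3298;  p ← (1−ω)·-0.0333 + ω·-1.3298 = -0.8112
  q: GS value = (11 - (-4)·-0.8112 - (-1)·1.3920) / (6) = 1.5245;  q ← (1−ω)·0.4667 + ω·1.5245 = 1.1014
  r: GS value = (5 - (2)·-0.8112 - (4)·1.1014) / (10) = 0.2217;  r ← (1−ω)·1.3920 + ω·0.2217 = 0.6898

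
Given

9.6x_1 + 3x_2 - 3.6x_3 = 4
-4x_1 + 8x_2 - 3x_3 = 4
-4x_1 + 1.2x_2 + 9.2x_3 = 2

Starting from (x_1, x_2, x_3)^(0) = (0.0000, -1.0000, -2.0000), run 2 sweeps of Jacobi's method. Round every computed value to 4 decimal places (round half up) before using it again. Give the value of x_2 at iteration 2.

Iteration 1:
  x_1 = (4 - (3)·-1.0000 - (-3.6)·-2.0000) / (9.6) = -0.0208
  x_2 = (4 - (-4)·0.0000 - (-3)·-2.0000) / (8) = -0.2500
  x_3 = (2 - (-4)·0.0000 - (1.2)·-1.0000) / (9.2) = 0.3478
Iteration 2:
  x_1 = (4 - (3)·-0.2500 - (-3.6)·0.3478) / (9.6) = 0.6252
  x_2 = (4 - (-4)·-0.0208 - (-3)·0.3478) / (8) = 0.6200
  x_3 = (2 - (-4)·-0.0208 - (1.2)·-0.2500) / (9.2) = 0.2410

0.6200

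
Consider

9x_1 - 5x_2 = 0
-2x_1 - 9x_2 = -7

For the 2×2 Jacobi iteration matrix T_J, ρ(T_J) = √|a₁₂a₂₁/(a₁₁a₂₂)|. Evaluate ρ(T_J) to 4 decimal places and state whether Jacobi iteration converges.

0.3514

a₁₂a₂₁/(a₁₁a₂₂) = (-5)·(-2) / ((9)·(-9)) = -0.123457
ρ = √|-0.123457| = √0.123457 = 0.3514
ρ < 1, so Jacobi converges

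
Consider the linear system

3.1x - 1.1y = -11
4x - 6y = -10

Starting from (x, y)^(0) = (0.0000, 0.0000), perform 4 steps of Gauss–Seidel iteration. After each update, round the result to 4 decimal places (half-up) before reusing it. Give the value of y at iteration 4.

Iteration 1:
  x = (-11 - (-1.1)·0.0000) / (3.1) = -3.5484
  y = (-10 - (4)·-3.5484) / (-6) = -0.6989
Iteration 2:
  x = (-11 - (-1.1)·-0.6989) / (3.1) = -3.7964
  y = (-10 - (4)·-3.7964) / (-6) = -0.8643
Iteration 3:
  x = (-11 - (-1.1)·-0.8643) / (3.1) = -3.8551
  y = (-10 - (4)·-3.8551) / (-6) = -0.9034
Iteration 4:
  x = (-11 - (-1.1)·-0.9034) / (3.1) = -3.8689
  y = (-10 - (4)·-3.8689) / (-6) = -0.9126

-0.9126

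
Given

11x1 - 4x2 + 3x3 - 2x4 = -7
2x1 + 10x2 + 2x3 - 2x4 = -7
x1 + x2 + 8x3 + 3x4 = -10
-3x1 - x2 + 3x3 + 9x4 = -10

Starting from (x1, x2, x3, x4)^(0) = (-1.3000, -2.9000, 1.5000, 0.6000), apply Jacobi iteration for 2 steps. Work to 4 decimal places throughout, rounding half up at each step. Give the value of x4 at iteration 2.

Iteration 1:
  x1 = (-7 - (-4)·-2.9000 - (3)·1.5000 - (-2)·0.6000) / (11) = -1.9909
  x2 = (-7 - (2)·-1.3000 - (2)·1.5000 - (-2)·0.6000) / (10) = -0.6200
  x3 = (-10 - (1)·-1.3000 - (1)·-2.9000 - (3)·0.6000) / (8) = -0.9500
  x4 = (-10 - (-3)·-1.3000 - (-1)·-2.9000 - (3)·1.5000) / (9) = -2.3667
Iteration 2:
  x1 = (-7 - (-4)·-0.6200 - (3)·-0.9500 - (-2)·-2.3667) / (11) = -1.0330
  x2 = (-7 - (2)·-1.9909 - (2)·-0.9500 - (-2)·-2.3667) / (10) = -0.5852
  x3 = (-10 - (1)·-1.9909 - (1)·-0.6200 - (3)·-2.3667) / (8) = -0.0361
  x4 = (-10 - (-3)·-1.9909 - (-1)·-0.6200 - (3)·-0.9500) / (9) = -1.5270

-1.5270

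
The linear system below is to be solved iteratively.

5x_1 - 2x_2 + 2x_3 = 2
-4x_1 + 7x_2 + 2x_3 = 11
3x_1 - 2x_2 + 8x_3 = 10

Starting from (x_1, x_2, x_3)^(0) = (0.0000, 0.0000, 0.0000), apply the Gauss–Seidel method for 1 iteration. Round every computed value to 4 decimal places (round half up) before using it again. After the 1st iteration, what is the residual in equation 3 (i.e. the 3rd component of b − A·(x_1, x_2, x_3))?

0.0000

Iteration 1:
  x_1 = (2 - (-2)·0.0000 - (2)·0.0000) / (5) = 0.4000
  x_2 = (11 - (-4)·0.4000 - (2)·0.0000) / (7) = 1.8000
  x_3 = (10 - (3)·0.4000 - (-2)·1.8000) / (8) = 1.5500
Residual b − A·x = (0.5000, -3.1000, 0.0000)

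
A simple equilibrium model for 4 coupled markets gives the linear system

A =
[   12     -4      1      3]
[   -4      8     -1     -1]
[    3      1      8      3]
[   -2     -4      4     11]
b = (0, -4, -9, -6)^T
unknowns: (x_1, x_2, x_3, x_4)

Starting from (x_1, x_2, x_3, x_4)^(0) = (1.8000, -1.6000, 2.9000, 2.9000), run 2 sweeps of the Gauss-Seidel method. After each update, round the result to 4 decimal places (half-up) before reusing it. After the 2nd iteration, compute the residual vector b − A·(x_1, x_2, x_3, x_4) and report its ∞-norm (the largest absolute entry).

1.3574

Iteration 1:
  x_1 = (0 - (-4)·-1.6000 - (1)·2.9000 - (3)·2.9000) / (12) = -1.5000
  x_2 = (-4 - (-4)·-1.5000 - (-1)·2.9000 - (-1)·2.9000) / (8) = -0.5250
  x_3 = (-9 - (3)·-1.5000 - (1)·-0.5250 - (3)·2.9000) / (8) = -1.5844
  x_4 = (-6 - (-2)·-1.5000 - (-4)·-0.5250 - (4)·-1.5844) / (11) = -0.4329
Iteration 2:
  x_1 = (0 - (-4)·-0.5250 - (1)·-1.5844 - (3)·-0.4329) / (12) = 0.0653
  x_2 = (-4 - (-4)·0.0653 - (-1)·-1.5844 - (-1)·-0.4329) / (8) = -0.7195
  x_3 = (-9 - (3)·0.0653 - (1)·-0.7195 - (3)·-0.4329) / (8) = -0.8972
  x_4 = (-6 - (-2)·0.0653 - (-4)·-0.7195 - (4)·-0.8972) / (11) = -0.4690
Residual b − A·x = (-1.3574, 0.6510, 0.1082, 0.0004); ∞-norm = 1.3574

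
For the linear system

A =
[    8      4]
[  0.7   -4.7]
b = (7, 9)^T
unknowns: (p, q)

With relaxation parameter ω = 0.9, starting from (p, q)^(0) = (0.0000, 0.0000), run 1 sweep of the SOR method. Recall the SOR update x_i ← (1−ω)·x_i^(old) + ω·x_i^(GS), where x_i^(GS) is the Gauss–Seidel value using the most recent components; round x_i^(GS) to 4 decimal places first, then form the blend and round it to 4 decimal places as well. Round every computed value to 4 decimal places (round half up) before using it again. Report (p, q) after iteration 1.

Iteration 1:
  p: GS value = (7 - (4)·0.0000) / (8) = 0.8750;  p ← (1−ω)·0.0000 + ω·0.8750 = 0.7875
  q: GS value = (9 - (0.7)·0.7875) / (-4.7) = -1.7976;  q ← (1−ω)·0.0000 + ω·-1.7976 = -1.6178

(0.7875, -1.6178)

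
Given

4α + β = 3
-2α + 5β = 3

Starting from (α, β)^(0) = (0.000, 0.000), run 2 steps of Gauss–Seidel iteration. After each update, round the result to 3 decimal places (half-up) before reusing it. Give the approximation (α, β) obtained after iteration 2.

(0.525, 0.810)

Iteration 1:
  α = (3 - (1)·0.000) / (4) = 0.750
  β = (3 - (-2)·0.750) / (5) = 0.900
Iteration 2:
  α = (3 - (1)·0.900) / (4) = 0.525
  β = (3 - (-2)·0.525) / (5) = 0.810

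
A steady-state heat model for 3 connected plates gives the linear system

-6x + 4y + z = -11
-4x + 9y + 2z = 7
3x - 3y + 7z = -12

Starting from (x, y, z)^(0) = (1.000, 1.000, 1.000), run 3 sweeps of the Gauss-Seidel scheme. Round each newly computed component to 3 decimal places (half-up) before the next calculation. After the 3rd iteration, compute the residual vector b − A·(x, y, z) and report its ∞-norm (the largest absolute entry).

Iteration 1:
  x = (-11 - (4)·1.000 - (1)·1.000) / (-6) = 2.667
  y = (7 - (-4)·2.667 - (2)·1.000) / (9) = 1.741
  z = (-12 - (3)·2.667 - (-3)·1.741) / (7) = -2.111
Iteration 2:
  x = (-11 - (4)·1.741 - (1)·-2.111) / (-6) = 2.642
  y = (7 - (-4)·2.642 - (2)·-2.111) / (9) = 2.421
  z = (-12 - (3)·2.642 - (-3)·2.421) / (7) = -1.809
Iteration 3:
  x = (-11 - (4)·2.421 - (1)·-1.809) / (-6) = 3.146
  y = (7 - (-4)·3.146 - (2)·-1.809) / (9) = 2.578
  z = (-12 - (3)·3.146 - (-3)·2.578) / (7) = -1.958
Residual b − A·x = (-0.478, 0.298, 0.002); ∞-norm = 0.478

0.478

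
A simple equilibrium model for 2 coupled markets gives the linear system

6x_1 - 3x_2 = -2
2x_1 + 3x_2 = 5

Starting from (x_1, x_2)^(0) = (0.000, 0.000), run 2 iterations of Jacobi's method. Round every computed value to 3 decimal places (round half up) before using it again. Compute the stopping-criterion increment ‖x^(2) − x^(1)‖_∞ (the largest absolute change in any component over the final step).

0.833

Iteration 1:
  x_1 = (-2 - (-3)·0.000) / (6) = -0.333
  x_2 = (5 - (2)·0.000) / (3) = 1.667
Iteration 2:
  x_1 = (-2 - (-3)·1.667) / (6) = 0.500
  x_2 = (5 - (2)·-0.333) / (3) = 1.889
Change: (0.833, 0.222) → max |·| = 0.833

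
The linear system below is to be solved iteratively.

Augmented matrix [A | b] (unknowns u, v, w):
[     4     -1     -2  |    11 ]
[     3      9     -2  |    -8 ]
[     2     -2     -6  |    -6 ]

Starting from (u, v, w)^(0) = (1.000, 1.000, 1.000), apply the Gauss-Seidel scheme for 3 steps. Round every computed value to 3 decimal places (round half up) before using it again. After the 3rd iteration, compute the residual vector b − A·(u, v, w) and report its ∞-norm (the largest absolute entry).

Iteration 1:
  u = (11 - (-1)·1.000 - (-2)·1.000) / (4) = 3.500
  v = (-8 - (3)·3.500 - (-2)·1.000) / (9) = -1.833
  w = (-6 - (2)·3.500 - (-2)·-1.833) / (-6) = 2.778
Iteration 2:
  u = (11 - (-1)·-1.833 - (-2)·2.778) / (4) = 3.681
  v = (-8 - (3)·3.681 - (-2)·2.778) / (9) = -1.499
  w = (-6 - (2)·3.681 - (-2)·-1.499) / (-6) = 2.727
Iteration 3:
  u = (11 - (-1)·-1.499 - (-2)·2.727) / (4) = 3.739
  v = (-8 - (3)·3.739 - (-2)·2.727) / (9) = -1.529
  w = (-6 - (2)·3.739 - (-2)·-1.529) / (-6) = 2.756
Residual b − A·x = (0.027, 0.056, 0.000); ∞-norm = 0.056

0.056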